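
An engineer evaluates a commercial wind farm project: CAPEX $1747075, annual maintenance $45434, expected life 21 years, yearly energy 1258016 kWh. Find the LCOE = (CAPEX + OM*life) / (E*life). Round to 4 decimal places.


Total cost = CAPEX + OM * lifetime = 1747075 + 45434 * 21 = 1747075 + 954114 = 2701189
Total generation = annual * lifetime = 1258016 * 21 = 26418336 kWh
LCOE = 2701189 / 26418336
LCOE = 0.1022 $/kWh

0.1022


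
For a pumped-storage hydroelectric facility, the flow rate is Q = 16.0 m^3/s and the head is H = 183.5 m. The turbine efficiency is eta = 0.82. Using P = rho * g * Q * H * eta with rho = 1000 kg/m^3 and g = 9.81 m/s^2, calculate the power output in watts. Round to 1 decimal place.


Apply the hydropower formula P = rho * g * Q * H * eta
rho * g = 1000 * 9.81 = 9810.0
P = 9810.0 * 16.0 * 183.5 * 0.82
P = 23617771.2 W

23617771.2


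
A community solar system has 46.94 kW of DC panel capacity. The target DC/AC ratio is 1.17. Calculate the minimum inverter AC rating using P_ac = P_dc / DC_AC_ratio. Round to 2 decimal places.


The inverter AC capacity is determined by the DC/AC ratio.
Given: P_dc = 46.94 kW, DC/AC ratio = 1.17
P_ac = P_dc / ratio = 46.94 / 1.17
P_ac = 40.12 kW

40.12


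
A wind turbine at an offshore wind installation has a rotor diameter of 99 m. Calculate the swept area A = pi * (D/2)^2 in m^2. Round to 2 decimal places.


Compute the rotor radius:
  r = D / 2 = 99 / 2 = 49.5 m
Calculate swept area:
  A = pi * r^2 = pi * 49.5^2
  A = 7697.69 m^2

7697.69


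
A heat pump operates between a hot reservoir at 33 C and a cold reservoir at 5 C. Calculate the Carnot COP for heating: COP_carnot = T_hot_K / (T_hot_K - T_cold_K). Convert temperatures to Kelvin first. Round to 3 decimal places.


Convert to Kelvin:
  T_hot = 33 + 273.15 = 306.15 K
  T_cold = 5 + 273.15 = 278.15 K
Apply Carnot COP formula:
  COP = T_hot_K / (T_hot_K - T_cold_K) = 306.15 / 28.0
  COP = 10.934

10.934


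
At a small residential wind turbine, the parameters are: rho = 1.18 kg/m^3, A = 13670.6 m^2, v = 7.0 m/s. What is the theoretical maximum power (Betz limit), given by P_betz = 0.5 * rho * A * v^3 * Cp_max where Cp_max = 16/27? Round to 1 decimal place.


The Betz coefficient Cp_max = 16/27 = 0.5926
v^3 = 7.0^3 = 343.0
P_betz = 0.5 * rho * A * v^3 * Cp_max
P_betz = 0.5 * 1.18 * 13670.6 * 343.0 * 0.5926
P_betz = 1639418.9 W

1639418.9


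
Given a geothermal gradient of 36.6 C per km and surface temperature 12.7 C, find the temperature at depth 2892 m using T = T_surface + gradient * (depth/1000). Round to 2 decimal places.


Convert depth to km: 2892 / 1000 = 2.892 km
Temperature increase = gradient * depth_km = 36.6 * 2.892 = 105.85 C
Temperature at depth = T_surface + delta_T = 12.7 + 105.85
T = 118.55 C

118.55


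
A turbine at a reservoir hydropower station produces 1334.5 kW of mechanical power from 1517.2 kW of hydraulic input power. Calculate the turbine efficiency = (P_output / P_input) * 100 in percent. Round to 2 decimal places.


Turbine efficiency = (output power / input power) * 100
eta = (1334.5 / 1517.2) * 100
eta = 87.96%

87.96


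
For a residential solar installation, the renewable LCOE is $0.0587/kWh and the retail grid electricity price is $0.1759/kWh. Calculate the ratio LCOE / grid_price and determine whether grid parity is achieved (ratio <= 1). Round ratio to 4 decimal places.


Compare LCOE to grid price:
  LCOE = $0.0587/kWh, Grid price = $0.1759/kWh
  Ratio = LCOE / grid_price = 0.0587 / 0.1759 = 0.3337
  Grid parity achieved (ratio <= 1)? yes

0.3337


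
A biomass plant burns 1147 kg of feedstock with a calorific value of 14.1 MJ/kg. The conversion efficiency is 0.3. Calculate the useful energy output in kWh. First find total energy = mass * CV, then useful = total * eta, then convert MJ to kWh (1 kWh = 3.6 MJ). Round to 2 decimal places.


Total energy = mass * CV = 1147 * 14.1 = 16172.7 MJ
Useful energy = total * eta = 16172.7 * 0.3 = 4851.81 MJ
Convert to kWh: 4851.81 / 3.6
Useful energy = 1347.73 kWh

1347.73


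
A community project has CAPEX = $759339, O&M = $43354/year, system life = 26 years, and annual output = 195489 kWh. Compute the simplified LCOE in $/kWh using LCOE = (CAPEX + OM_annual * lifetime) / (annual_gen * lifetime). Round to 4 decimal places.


Total cost = CAPEX + OM * lifetime = 759339 + 43354 * 26 = 759339 + 1127204 = 1886543
Total generation = annual * lifetime = 195489 * 26 = 5082714 kWh
LCOE = 1886543 / 5082714
LCOE = 0.3712 $/kWh

0.3712


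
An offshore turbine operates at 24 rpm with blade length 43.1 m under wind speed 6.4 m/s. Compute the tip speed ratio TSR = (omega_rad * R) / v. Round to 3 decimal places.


Convert rotational speed to rad/s:
  omega = 24 * 2 * pi / 60 = 2.5133 rad/s
Compute tip speed:
  v_tip = omega * R = 2.5133 * 43.1 = 108.322 m/s
Tip speed ratio:
  TSR = v_tip / v_wind = 108.322 / 6.4 = 16.925

16.925


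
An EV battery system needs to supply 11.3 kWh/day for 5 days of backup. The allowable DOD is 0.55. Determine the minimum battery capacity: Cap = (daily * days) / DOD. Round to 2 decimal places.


Total energy needed = daily * days = 11.3 * 5 = 56.5 kWh
Account for depth of discharge:
  Cap = total_energy / DOD = 56.5 / 0.55
  Cap = 102.73 kWh

102.73


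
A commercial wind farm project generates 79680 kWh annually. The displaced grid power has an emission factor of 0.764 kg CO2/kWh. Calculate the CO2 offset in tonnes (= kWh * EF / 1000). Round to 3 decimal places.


CO2 offset in kg = generation * emission_factor
CO2 offset = 79680 * 0.764 = 60875.52 kg
Convert to tonnes:
  CO2 offset = 60875.52 / 1000 = 60.876 tonnes

60.876


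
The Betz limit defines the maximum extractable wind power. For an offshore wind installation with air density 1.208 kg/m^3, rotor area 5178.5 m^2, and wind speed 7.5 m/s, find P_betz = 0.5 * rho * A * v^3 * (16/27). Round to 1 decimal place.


The Betz coefficient Cp_max = 16/27 = 0.5926
v^3 = 7.5^3 = 421.875
P_betz = 0.5 * rho * A * v^3 * Cp_max
P_betz = 0.5 * 1.208 * 5178.5 * 421.875 * 0.5926
P_betz = 781953.5 W

781953.5


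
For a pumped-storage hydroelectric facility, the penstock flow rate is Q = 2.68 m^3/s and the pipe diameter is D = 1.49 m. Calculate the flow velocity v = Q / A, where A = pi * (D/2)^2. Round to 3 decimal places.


Compute pipe cross-sectional area:
  A = pi * (D/2)^2 = pi * (1.49/2)^2 = 1.7437 m^2
Calculate velocity:
  v = Q / A = 2.68 / 1.7437
  v = 1.537 m/s

1.537


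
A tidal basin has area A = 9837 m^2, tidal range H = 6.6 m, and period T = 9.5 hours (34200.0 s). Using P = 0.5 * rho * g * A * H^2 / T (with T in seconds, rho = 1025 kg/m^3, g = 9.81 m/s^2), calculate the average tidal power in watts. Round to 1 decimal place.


Convert period to seconds: T = 9.5 * 3600 = 34200.0 s
H^2 = 6.6^2 = 43.56
P = 0.5 * rho * g * A * H^2 / T
P = 0.5 * 1025 * 9.81 * 9837 * 43.56 / 34200.0
P = 62992.3 W

62992.3


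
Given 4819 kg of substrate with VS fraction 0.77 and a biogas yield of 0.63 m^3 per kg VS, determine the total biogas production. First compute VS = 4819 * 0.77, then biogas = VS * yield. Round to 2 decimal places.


Compute volatile solids:
  VS = mass * VS_fraction = 4819 * 0.77 = 3710.63 kg
Calculate biogas volume:
  Biogas = VS * specific_yield = 3710.63 * 0.63
  Biogas = 2337.70 m^3

2337.70


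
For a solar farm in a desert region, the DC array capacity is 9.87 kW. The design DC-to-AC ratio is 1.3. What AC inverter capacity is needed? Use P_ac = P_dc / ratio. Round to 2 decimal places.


The inverter AC capacity is determined by the DC/AC ratio.
Given: P_dc = 9.87 kW, DC/AC ratio = 1.3
P_ac = P_dc / ratio = 9.87 / 1.3
P_ac = 7.59 kW

7.59


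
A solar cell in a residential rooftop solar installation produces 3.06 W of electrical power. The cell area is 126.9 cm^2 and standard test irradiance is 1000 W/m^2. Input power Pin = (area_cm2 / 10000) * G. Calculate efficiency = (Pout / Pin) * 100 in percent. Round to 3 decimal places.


First compute the input power:
  Pin = area_cm2 / 10000 * G = 126.9 / 10000 * 1000 = 12.69 W
Then compute efficiency:
  Efficiency = (Pout / Pin) * 100 = (3.06 / 12.69) * 100
  Efficiency = 24.113%

24.113


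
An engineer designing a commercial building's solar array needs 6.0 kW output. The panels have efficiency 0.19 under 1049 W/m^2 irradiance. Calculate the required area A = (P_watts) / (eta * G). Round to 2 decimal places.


Convert target power to watts: P = 6.0 * 1000 = 6000.0 W
Compute denominator: eta * G = 0.19 * 1049 = 199.31
Required area A = P / (eta * G) = 6000.0 / 199.31
A = 30.10 m^2

30.10


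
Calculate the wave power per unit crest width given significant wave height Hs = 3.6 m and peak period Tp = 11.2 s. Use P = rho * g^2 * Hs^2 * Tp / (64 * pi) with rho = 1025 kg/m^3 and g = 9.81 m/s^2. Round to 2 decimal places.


Apply wave power formula:
  g^2 = 9.81^2 = 96.2361
  Hs^2 = 3.6^2 = 12.96
  Numerator = rho * g^2 * Hs^2 * Tp = 1025 * 96.2361 * 12.96 * 11.2 = 14318083.95
  Denominator = 64 * pi = 201.0619
  P = 14318083.95 / 201.0619 = 71212.31 W/m

71212.31


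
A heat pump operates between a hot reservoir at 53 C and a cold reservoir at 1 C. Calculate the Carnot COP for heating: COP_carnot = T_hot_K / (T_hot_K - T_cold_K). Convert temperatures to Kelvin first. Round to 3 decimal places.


Convert to Kelvin:
  T_hot = 53 + 273.15 = 326.15 K
  T_cold = 1 + 273.15 = 274.15 K
Apply Carnot COP formula:
  COP = T_hot_K / (T_hot_K - T_cold_K) = 326.15 / 52.0
  COP = 6.272

6.272


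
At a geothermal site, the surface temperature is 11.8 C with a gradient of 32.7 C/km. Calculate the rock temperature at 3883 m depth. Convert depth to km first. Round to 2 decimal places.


Convert depth to km: 3883 / 1000 = 3.883 km
Temperature increase = gradient * depth_km = 32.7 * 3.883 = 126.97 C
Temperature at depth = T_surface + delta_T = 11.8 + 126.97
T = 138.77 C

138.77


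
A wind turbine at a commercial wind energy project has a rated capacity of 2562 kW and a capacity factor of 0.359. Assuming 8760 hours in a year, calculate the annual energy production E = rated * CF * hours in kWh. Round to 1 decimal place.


Annual energy = rated_kW * capacity_factor * hours_per_year
Given: P_rated = 2562 kW, CF = 0.359, hours = 8760
E = 2562 * 0.359 * 8760
E = 8057080.1 kWh

8057080.1


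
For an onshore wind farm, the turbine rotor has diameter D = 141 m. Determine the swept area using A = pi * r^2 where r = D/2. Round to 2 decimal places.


Compute the rotor radius:
  r = D / 2 = 141 / 2 = 70.5 m
Calculate swept area:
  A = pi * r^2 = pi * 70.5^2
  A = 15614.50 m^2

15614.50


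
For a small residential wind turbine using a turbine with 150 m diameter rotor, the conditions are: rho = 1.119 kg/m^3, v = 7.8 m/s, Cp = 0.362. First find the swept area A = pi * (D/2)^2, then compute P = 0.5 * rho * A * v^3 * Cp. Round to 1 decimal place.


Step 1 -- Compute swept area:
  A = pi * (D/2)^2 = pi * (150/2)^2 = 17671.46 m^2
Step 2 -- Apply wind power equation:
  P = 0.5 * rho * A * v^3 * Cp
  v^3 = 7.8^3 = 474.552
  P = 0.5 * 1.119 * 17671.46 * 474.552 * 0.362
  P = 1698497.3 W

1698497.3


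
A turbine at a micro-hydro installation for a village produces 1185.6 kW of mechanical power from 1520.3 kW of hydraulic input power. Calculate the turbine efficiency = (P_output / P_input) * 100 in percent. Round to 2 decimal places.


Turbine efficiency = (output power / input power) * 100
eta = (1185.6 / 1520.3) * 100
eta = 77.98%

77.98


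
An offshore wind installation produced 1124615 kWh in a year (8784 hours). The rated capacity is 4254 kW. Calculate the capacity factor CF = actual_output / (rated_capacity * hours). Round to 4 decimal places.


Capacity factor = actual output / maximum possible output
Maximum possible = rated * hours = 4254 * 8784 = 37367136 kWh
CF = 1124615 / 37367136
CF = 0.0301

0.0301


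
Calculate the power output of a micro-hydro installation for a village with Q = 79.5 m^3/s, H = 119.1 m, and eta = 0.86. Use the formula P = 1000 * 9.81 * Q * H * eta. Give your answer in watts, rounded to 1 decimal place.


Apply the hydropower formula P = rho * g * Q * H * eta
rho * g = 1000 * 9.81 = 9810.0
P = 9810.0 * 79.5 * 119.1 * 0.86
P = 79881525.3 W

79881525.3


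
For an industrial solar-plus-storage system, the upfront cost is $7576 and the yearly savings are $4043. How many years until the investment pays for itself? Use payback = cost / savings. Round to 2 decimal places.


Simple payback period = initial cost / annual savings
Payback = 7576 / 4043
Payback = 1.87 years

1.87


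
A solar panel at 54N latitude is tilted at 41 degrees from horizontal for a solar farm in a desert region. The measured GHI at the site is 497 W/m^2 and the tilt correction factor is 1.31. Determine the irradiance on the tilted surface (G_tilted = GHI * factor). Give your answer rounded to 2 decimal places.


Identify the given values:
  GHI = 497 W/m^2, tilt correction factor = 1.31
Apply the formula G_tilted = GHI * factor:
  G_tilted = 497 * 1.31
  G_tilted = 651.07 W/m^2

651.07


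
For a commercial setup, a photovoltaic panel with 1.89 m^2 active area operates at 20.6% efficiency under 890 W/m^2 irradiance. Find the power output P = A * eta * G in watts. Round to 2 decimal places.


Use the solar power formula P = A * eta * G.
Given: A = 1.89 m^2, eta = 0.206, G = 890 W/m^2
P = 1.89 * 0.206 * 890
P = 346.51 W

346.51


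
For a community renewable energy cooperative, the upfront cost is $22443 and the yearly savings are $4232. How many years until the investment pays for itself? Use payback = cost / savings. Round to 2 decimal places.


Simple payback period = initial cost / annual savings
Payback = 22443 / 4232
Payback = 5.30 years

5.30


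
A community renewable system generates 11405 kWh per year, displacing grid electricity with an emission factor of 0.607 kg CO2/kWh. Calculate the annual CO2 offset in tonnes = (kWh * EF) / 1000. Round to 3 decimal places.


CO2 offset in kg = generation * emission_factor
CO2 offset = 11405 * 0.607 = 6922.84 kg
Convert to tonnes:
  CO2 offset = 6922.84 / 1000 = 6.923 tonnes

6.923


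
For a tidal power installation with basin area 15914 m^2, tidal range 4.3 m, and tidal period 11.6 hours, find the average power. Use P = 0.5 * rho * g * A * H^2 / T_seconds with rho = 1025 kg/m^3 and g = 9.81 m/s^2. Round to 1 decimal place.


Convert period to seconds: T = 11.6 * 3600 = 41760.0 s
H^2 = 4.3^2 = 18.49
P = 0.5 * rho * g * A * H^2 / T
P = 0.5 * 1025 * 9.81 * 15914 * 18.49 / 41760.0
P = 35425.7 W

35425.7


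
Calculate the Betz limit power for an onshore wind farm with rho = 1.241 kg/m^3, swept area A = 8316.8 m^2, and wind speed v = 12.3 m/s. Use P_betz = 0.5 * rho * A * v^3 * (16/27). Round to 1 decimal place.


The Betz coefficient Cp_max = 16/27 = 0.5926
v^3 = 12.3^3 = 1860.867
P_betz = 0.5 * rho * A * v^3 * Cp_max
P_betz = 0.5 * 1.241 * 8316.8 * 1860.867 * 0.5926
P_betz = 5690751.2 W

5690751.2


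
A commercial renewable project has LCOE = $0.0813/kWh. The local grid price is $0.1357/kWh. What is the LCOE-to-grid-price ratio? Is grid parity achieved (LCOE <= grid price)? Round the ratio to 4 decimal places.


Compare LCOE to grid price:
  LCOE = $0.0813/kWh, Grid price = $0.1357/kWh
  Ratio = LCOE / grid_price = 0.0813 / 0.1357 = 0.5991
  Grid parity achieved (ratio <= 1)? yes

0.5991


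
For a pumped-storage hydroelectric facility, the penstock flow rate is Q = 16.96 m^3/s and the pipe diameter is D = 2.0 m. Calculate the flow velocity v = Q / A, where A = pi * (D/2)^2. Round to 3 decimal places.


Compute pipe cross-sectional area:
  A = pi * (D/2)^2 = pi * (2.0/2)^2 = 3.1416 m^2
Calculate velocity:
  v = Q / A = 16.96 / 3.1416
  v = 5.399 m/s

5.399


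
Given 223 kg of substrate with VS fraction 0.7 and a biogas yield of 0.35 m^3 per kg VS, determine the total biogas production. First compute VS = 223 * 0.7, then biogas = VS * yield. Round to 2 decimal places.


Compute volatile solids:
  VS = mass * VS_fraction = 223 * 0.7 = 156.1 kg
Calculate biogas volume:
  Biogas = VS * specific_yield = 156.1 * 0.35
  Biogas = 54.64 m^3

54.64


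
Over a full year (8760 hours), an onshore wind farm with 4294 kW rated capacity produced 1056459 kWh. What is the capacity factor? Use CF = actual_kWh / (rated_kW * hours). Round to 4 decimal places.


Capacity factor = actual output / maximum possible output
Maximum possible = rated * hours = 4294 * 8760 = 37615440 kWh
CF = 1056459 / 37615440
CF = 0.0281

0.0281


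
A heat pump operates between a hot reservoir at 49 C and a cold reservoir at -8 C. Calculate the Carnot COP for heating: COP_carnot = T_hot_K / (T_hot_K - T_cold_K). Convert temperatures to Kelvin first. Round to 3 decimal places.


Convert to Kelvin:
  T_hot = 49 + 273.15 = 322.15 K
  T_cold = -8 + 273.15 = 265.15 K
Apply Carnot COP formula:
  COP = T_hot_K / (T_hot_K - T_cold_K) = 322.15 / 57.0
  COP = 5.652

5.652


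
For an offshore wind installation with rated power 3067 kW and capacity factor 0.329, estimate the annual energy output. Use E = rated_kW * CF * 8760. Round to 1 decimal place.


Annual energy = rated_kW * capacity_factor * hours_per_year
Given: P_rated = 3067 kW, CF = 0.329, hours = 8760
E = 3067 * 0.329 * 8760
E = 8839216.7 kWh

8839216.7


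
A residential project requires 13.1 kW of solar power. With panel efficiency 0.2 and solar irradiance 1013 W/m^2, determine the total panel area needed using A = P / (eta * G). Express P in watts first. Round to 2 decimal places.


Convert target power to watts: P = 13.1 * 1000 = 13100.0 W
Compute denominator: eta * G = 0.2 * 1013 = 202.6
Required area A = P / (eta * G) = 13100.0 / 202.6
A = 64.66 m^2

64.66


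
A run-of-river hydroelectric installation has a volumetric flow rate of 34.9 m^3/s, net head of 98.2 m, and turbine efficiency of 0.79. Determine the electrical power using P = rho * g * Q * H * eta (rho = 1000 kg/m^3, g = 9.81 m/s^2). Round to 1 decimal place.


Apply the hydropower formula P = rho * g * Q * H * eta
rho * g = 1000 * 9.81 = 9810.0
P = 9810.0 * 34.9 * 98.2 * 0.79
P = 26560302.3 W

26560302.3


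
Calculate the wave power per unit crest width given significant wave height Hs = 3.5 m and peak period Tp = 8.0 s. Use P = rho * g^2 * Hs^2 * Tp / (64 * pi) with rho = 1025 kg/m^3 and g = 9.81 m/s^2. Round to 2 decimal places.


Apply wave power formula:
  g^2 = 9.81^2 = 96.2361
  Hs^2 = 3.5^2 = 12.25
  Numerator = rho * g^2 * Hs^2 * Tp = 1025 * 96.2361 * 12.25 * 8.0 = 9666916.25
  Denominator = 64 * pi = 201.0619
  P = 9666916.25 / 201.0619 = 48079.30 W/m

48079.30


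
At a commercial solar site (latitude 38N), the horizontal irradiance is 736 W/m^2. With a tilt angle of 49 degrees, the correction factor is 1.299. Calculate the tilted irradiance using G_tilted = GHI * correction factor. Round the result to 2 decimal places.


Identify the given values:
  GHI = 736 W/m^2, tilt correction factor = 1.299
Apply the formula G_tilted = GHI * factor:
  G_tilted = 736 * 1.299
  G_tilted = 956.06 W/m^2

956.06


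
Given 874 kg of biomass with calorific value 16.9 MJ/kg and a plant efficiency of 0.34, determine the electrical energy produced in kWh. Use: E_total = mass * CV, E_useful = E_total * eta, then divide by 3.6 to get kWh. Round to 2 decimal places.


Total energy = mass * CV = 874 * 16.9 = 14770.6 MJ
Useful energy = total * eta = 14770.6 * 0.34 = 5022.0 MJ
Convert to kWh: 5022.0 / 3.6
Useful energy = 1395.00 kWh

1395.00


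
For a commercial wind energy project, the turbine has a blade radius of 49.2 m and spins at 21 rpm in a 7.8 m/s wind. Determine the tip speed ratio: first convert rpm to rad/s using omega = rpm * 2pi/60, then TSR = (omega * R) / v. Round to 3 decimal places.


Convert rotational speed to rad/s:
  omega = 21 * 2 * pi / 60 = 2.1991 rad/s
Compute tip speed:
  v_tip = omega * R = 2.1991 * 49.2 = 108.196 m/s
Tip speed ratio:
  TSR = v_tip / v_wind = 108.196 / 7.8 = 13.871

13.871


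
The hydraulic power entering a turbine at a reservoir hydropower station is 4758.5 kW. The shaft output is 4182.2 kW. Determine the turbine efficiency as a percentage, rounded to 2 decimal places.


Turbine efficiency = (output power / input power) * 100
eta = (4182.2 / 4758.5) * 100
eta = 87.89%

87.89


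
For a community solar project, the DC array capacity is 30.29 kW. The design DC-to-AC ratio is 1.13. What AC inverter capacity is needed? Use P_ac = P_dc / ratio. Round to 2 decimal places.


The inverter AC capacity is determined by the DC/AC ratio.
Given: P_dc = 30.29 kW, DC/AC ratio = 1.13
P_ac = P_dc / ratio = 30.29 / 1.13
P_ac = 26.81 kW

26.81


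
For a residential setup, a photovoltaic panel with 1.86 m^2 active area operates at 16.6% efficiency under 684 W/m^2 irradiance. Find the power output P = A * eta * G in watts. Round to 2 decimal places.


Use the solar power formula P = A * eta * G.
Given: A = 1.86 m^2, eta = 0.166, G = 684 W/m^2
P = 1.86 * 0.166 * 684
P = 211.19 W

211.19


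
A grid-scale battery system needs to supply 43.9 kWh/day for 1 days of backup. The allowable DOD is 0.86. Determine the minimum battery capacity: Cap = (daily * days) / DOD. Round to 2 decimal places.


Total energy needed = daily * days = 43.9 * 1 = 43.9 kWh
Account for depth of discharge:
  Cap = total_energy / DOD = 43.9 / 0.86
  Cap = 51.05 kWh

51.05


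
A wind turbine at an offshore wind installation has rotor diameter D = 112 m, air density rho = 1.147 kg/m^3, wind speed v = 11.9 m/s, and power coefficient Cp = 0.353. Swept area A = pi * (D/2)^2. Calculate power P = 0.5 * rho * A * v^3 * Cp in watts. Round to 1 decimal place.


Step 1 -- Compute swept area:
  A = pi * (D/2)^2 = pi * (112/2)^2 = 9852.03 m^2
Step 2 -- Apply wind power equation:
  P = 0.5 * rho * A * v^3 * Cp
  v^3 = 11.9^3 = 1685.159
  P = 0.5 * 1.147 * 9852.03 * 1685.159 * 0.353
  P = 3361049.7 W

3361049.7


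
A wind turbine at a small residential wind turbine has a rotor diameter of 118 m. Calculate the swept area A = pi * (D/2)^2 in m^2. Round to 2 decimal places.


Compute the rotor radius:
  r = D / 2 = 118 / 2 = 59.0 m
Calculate swept area:
  A = pi * r^2 = pi * 59.0^2
  A = 10935.88 m^2

10935.88


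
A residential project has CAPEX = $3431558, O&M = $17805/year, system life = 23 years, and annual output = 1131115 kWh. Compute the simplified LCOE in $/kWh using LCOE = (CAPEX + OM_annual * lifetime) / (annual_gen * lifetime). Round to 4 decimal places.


Total cost = CAPEX + OM * lifetime = 3431558 + 17805 * 23 = 3431558 + 409515 = 3841073
Total generation = annual * lifetime = 1131115 * 23 = 26015645 kWh
LCOE = 3841073 / 26015645
LCOE = 0.1476 $/kWh

0.1476


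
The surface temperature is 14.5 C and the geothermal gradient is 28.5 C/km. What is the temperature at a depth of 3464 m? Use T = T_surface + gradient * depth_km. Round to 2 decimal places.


Convert depth to km: 3464 / 1000 = 3.464 km
Temperature increase = gradient * depth_km = 28.5 * 3.464 = 98.72 C
Temperature at depth = T_surface + delta_T = 14.5 + 98.72
T = 113.22 C

113.22


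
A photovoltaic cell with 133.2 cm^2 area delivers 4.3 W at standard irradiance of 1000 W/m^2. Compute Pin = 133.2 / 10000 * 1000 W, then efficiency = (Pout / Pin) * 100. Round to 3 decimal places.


First compute the input power:
  Pin = area_cm2 / 10000 * G = 133.2 / 10000 * 1000 = 13.32 W
Then compute efficiency:
  Efficiency = (Pout / Pin) * 100 = (4.3 / 13.32) * 100
  Efficiency = 32.282%

32.282


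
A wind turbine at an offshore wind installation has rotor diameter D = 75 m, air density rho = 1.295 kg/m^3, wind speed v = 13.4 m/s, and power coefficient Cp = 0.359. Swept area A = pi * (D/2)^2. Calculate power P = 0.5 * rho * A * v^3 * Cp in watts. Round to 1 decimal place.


Step 1 -- Compute swept area:
  A = pi * (D/2)^2 = pi * (75/2)^2 = 4417.86 m^2
Step 2 -- Apply wind power equation:
  P = 0.5 * rho * A * v^3 * Cp
  v^3 = 13.4^3 = 2406.104
  P = 0.5 * 1.295 * 4417.86 * 2406.104 * 0.359
  P = 2470933.3 W

2470933.3


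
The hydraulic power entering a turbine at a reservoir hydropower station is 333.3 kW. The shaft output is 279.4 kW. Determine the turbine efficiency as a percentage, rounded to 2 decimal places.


Turbine efficiency = (output power / input power) * 100
eta = (279.4 / 333.3) * 100
eta = 83.83%

83.83


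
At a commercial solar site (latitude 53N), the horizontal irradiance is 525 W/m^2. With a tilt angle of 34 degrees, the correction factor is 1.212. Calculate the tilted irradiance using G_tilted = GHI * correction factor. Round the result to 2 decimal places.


Identify the given values:
  GHI = 525 W/m^2, tilt correction factor = 1.212
Apply the formula G_tilted = GHI * factor:
  G_tilted = 525 * 1.212
  G_tilted = 636.30 W/m^2

636.30


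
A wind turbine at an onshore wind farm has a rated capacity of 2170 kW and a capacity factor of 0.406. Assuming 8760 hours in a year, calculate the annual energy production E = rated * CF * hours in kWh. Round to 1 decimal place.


Annual energy = rated_kW * capacity_factor * hours_per_year
Given: P_rated = 2170 kW, CF = 0.406, hours = 8760
E = 2170 * 0.406 * 8760
E = 7717735.2 kWh

7717735.2


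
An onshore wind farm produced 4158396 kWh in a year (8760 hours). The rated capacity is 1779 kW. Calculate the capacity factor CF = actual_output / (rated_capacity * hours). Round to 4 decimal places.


Capacity factor = actual output / maximum possible output
Maximum possible = rated * hours = 1779 * 8760 = 15584040 kWh
CF = 4158396 / 15584040
CF = 0.2668

0.2668


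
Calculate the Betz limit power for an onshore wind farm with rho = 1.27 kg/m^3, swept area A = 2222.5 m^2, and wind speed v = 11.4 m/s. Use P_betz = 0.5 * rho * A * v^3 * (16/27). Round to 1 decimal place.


The Betz coefficient Cp_max = 16/27 = 0.5926
v^3 = 11.4^3 = 1481.544
P_betz = 0.5 * rho * A * v^3 * Cp_max
P_betz = 0.5 * 1.27 * 2222.5 * 1481.544 * 0.5926
P_betz = 1239042.7 W

1239042.7


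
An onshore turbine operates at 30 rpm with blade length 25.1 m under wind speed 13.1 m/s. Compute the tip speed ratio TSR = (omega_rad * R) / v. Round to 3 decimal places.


Convert rotational speed to rad/s:
  omega = 30 * 2 * pi / 60 = 3.1416 rad/s
Compute tip speed:
  v_tip = omega * R = 3.1416 * 25.1 = 78.854 m/s
Tip speed ratio:
  TSR = v_tip / v_wind = 78.854 / 13.1 = 6.019

6.019


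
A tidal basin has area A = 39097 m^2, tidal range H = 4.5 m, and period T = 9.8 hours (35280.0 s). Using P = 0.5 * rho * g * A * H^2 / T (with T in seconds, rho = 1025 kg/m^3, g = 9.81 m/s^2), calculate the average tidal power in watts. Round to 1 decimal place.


Convert period to seconds: T = 9.8 * 3600 = 35280.0 s
H^2 = 4.5^2 = 20.25
P = 0.5 * rho * g * A * H^2 / T
P = 0.5 * 1025 * 9.81 * 39097 * 20.25 / 35280.0
P = 112824.3 W

112824.3


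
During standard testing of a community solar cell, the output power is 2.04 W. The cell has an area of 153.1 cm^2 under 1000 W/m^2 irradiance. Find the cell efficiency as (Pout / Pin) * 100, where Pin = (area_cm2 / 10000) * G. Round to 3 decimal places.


First compute the input power:
  Pin = area_cm2 / 10000 * G = 153.1 / 10000 * 1000 = 15.31 W
Then compute efficiency:
  Efficiency = (Pout / Pin) * 100 = (2.04 / 15.31) * 100
  Efficiency = 13.325%

13.325


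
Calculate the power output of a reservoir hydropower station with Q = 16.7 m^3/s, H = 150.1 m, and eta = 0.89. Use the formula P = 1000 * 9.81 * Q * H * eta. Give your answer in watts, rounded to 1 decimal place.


Apply the hydropower formula P = rho * g * Q * H * eta
rho * g = 1000 * 9.81 = 9810.0
P = 9810.0 * 16.7 * 150.1 * 0.89
P = 21885485.1 W

21885485.1


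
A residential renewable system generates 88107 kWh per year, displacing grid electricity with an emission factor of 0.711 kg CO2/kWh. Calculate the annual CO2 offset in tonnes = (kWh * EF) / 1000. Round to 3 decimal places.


CO2 offset in kg = generation * emission_factor
CO2 offset = 88107 * 0.711 = 62644.08 kg
Convert to tonnes:
  CO2 offset = 62644.08 / 1000 = 62.644 tonnes

62.644


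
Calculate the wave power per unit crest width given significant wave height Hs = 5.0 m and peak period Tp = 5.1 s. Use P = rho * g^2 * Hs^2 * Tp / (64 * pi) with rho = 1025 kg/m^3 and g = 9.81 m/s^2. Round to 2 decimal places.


Apply wave power formula:
  g^2 = 9.81^2 = 96.2361
  Hs^2 = 5.0^2 = 25.0
  Numerator = rho * g^2 * Hs^2 * Tp = 1025 * 96.2361 * 25.0 * 5.1 = 12576855.32
  Denominator = 64 * pi = 201.0619
  P = 12576855.32 / 201.0619 = 62552.15 W/m

62552.15


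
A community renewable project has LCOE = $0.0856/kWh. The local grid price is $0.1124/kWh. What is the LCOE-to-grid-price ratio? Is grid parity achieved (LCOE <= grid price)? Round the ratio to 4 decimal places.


Compare LCOE to grid price:
  LCOE = $0.0856/kWh, Grid price = $0.1124/kWh
  Ratio = LCOE / grid_price = 0.0856 / 0.1124 = 0.7616
  Grid parity achieved (ratio <= 1)? yes

0.7616


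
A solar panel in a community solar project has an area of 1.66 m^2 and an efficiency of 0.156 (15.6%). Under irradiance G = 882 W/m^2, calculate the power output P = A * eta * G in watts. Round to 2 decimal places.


Use the solar power formula P = A * eta * G.
Given: A = 1.66 m^2, eta = 0.156, G = 882 W/m^2
P = 1.66 * 0.156 * 882
P = 228.40 W

228.40


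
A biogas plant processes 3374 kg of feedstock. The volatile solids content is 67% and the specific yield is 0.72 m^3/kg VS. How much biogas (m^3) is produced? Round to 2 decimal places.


Compute volatile solids:
  VS = mass * VS_fraction = 3374 * 0.67 = 2260.58 kg
Calculate biogas volume:
  Biogas = VS * specific_yield = 2260.58 * 0.72
  Biogas = 1627.62 m^3

1627.62


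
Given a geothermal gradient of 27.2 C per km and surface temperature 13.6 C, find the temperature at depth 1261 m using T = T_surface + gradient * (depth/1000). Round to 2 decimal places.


Convert depth to km: 1261 / 1000 = 1.261 km
Temperature increase = gradient * depth_km = 27.2 * 1.261 = 34.3 C
Temperature at depth = T_surface + delta_T = 13.6 + 34.3
T = 47.90 C

47.90


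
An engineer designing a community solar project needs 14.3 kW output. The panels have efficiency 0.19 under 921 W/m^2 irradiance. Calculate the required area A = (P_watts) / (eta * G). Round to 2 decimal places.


Convert target power to watts: P = 14.3 * 1000 = 14300.0 W
Compute denominator: eta * G = 0.19 * 921 = 174.99
Required area A = P / (eta * G) = 14300.0 / 174.99
A = 81.72 m^2

81.72


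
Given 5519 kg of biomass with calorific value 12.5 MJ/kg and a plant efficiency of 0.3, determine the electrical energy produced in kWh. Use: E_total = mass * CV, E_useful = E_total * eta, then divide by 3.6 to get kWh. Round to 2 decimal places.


Total energy = mass * CV = 5519 * 12.5 = 68987.5 MJ
Useful energy = total * eta = 68987.5 * 0.3 = 20696.25 MJ
Convert to kWh: 20696.25 / 3.6
Useful energy = 5748.96 kWh

5748.96


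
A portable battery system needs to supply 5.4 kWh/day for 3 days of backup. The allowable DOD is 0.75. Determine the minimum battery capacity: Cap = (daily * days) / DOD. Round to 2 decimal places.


Total energy needed = daily * days = 5.4 * 3 = 16.2 kWh
Account for depth of discharge:
  Cap = total_energy / DOD = 16.2 / 0.75
  Cap = 21.60 kWh

21.60


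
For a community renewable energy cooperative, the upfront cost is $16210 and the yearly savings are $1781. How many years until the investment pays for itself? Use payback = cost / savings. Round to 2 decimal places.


Simple payback period = initial cost / annual savings
Payback = 16210 / 1781
Payback = 9.10 years

9.10


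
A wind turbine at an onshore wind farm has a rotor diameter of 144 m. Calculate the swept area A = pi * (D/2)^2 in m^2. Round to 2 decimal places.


Compute the rotor radius:
  r = D / 2 = 144 / 2 = 72.0 m
Calculate swept area:
  A = pi * r^2 = pi * 72.0^2
  A = 16286.02 m^2

16286.02


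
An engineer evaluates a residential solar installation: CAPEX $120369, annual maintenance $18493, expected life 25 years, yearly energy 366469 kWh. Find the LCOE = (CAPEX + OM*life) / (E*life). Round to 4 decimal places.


Total cost = CAPEX + OM * lifetime = 120369 + 18493 * 25 = 120369 + 462325 = 582694
Total generation = annual * lifetime = 366469 * 25 = 9161725 kWh
LCOE = 582694 / 9161725
LCOE = 0.0636 $/kWh

0.0636


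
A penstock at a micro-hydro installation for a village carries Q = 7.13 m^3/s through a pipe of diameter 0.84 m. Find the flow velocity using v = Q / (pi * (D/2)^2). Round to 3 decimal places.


Compute pipe cross-sectional area:
  A = pi * (D/2)^2 = pi * (0.84/2)^2 = 0.5542 m^2
Calculate velocity:
  v = Q / A = 7.13 / 0.5542
  v = 12.866 m/s

12.866


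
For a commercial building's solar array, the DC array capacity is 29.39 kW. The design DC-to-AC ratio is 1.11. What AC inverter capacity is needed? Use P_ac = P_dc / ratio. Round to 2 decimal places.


The inverter AC capacity is determined by the DC/AC ratio.
Given: P_dc = 29.39 kW, DC/AC ratio = 1.11
P_ac = P_dc / ratio = 29.39 / 1.11
P_ac = 26.48 kW

26.48


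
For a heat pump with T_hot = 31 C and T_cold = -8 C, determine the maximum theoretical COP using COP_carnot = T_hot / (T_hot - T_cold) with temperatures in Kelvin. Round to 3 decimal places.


Convert to Kelvin:
  T_hot = 31 + 273.15 = 304.15 K
  T_cold = -8 + 273.15 = 265.15 K
Apply Carnot COP formula:
  COP = T_hot_K / (T_hot_K - T_cold_K) = 304.15 / 39.0
  COP = 7.799

7.799


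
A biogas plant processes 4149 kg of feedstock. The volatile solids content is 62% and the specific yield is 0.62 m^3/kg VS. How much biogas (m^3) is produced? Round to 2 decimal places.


Compute volatile solids:
  VS = mass * VS_fraction = 4149 * 0.62 = 2572.38 kg
Calculate biogas volume:
  Biogas = VS * specific_yield = 2572.38 * 0.62
  Biogas = 1594.88 m^3

1594.88


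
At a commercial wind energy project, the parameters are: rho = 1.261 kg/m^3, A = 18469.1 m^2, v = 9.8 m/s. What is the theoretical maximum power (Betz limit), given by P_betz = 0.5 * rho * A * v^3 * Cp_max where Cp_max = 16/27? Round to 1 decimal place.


The Betz coefficient Cp_max = 16/27 = 0.5926
v^3 = 9.8^3 = 941.192
P_betz = 0.5 * rho * A * v^3 * Cp_max
P_betz = 0.5 * 1.261 * 18469.1 * 941.192 * 0.5926
P_betz = 6494792.3 W

6494792.3


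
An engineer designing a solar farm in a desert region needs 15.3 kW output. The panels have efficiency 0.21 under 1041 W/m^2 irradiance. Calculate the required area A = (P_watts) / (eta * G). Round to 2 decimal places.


Convert target power to watts: P = 15.3 * 1000 = 15300.0 W
Compute denominator: eta * G = 0.21 * 1041 = 218.61
Required area A = P / (eta * G) = 15300.0 / 218.61
A = 69.99 m^2

69.99


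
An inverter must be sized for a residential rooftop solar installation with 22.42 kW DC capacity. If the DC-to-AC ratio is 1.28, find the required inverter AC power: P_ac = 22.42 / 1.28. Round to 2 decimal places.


The inverter AC capacity is determined by the DC/AC ratio.
Given: P_dc = 22.42 kW, DC/AC ratio = 1.28
P_ac = P_dc / ratio = 22.42 / 1.28
P_ac = 17.52 kW

17.52


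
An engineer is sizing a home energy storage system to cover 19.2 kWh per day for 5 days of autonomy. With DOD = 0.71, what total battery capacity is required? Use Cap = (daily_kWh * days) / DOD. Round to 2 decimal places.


Total energy needed = daily * days = 19.2 * 5 = 96.0 kWh
Account for depth of discharge:
  Cap = total_energy / DOD = 96.0 / 0.71
  Cap = 135.21 kWh

135.21


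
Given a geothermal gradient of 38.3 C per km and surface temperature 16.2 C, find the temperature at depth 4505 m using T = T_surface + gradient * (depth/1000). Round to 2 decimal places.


Convert depth to km: 4505 / 1000 = 4.505 km
Temperature increase = gradient * depth_km = 38.3 * 4.505 = 172.54 C
Temperature at depth = T_surface + delta_T = 16.2 + 172.54
T = 188.74 C

188.74


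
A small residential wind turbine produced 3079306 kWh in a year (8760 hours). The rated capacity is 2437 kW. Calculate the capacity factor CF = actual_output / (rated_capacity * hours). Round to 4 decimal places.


Capacity factor = actual output / maximum possible output
Maximum possible = rated * hours = 2437 * 8760 = 21348120 kWh
CF = 3079306 / 21348120
CF = 0.1442

0.1442


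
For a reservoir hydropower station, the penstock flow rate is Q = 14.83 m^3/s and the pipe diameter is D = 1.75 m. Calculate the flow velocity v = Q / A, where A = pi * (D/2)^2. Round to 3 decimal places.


Compute pipe cross-sectional area:
  A = pi * (D/2)^2 = pi * (1.75/2)^2 = 2.4053 m^2
Calculate velocity:
  v = Q / A = 14.83 / 2.4053
  v = 6.166 m/s

6.166


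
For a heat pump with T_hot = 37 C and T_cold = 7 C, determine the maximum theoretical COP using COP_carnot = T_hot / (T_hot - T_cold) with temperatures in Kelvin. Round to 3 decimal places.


Convert to Kelvin:
  T_hot = 37 + 273.15 = 310.15 K
  T_cold = 7 + 273.15 = 280.15 K
Apply Carnot COP formula:
  COP = T_hot_K / (T_hot_K - T_cold_K) = 310.15 / 30.0
  COP = 10.338

10.338


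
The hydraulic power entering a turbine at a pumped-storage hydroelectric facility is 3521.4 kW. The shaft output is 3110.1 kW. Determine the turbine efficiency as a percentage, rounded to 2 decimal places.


Turbine efficiency = (output power / input power) * 100
eta = (3110.1 / 3521.4) * 100
eta = 88.32%

88.32


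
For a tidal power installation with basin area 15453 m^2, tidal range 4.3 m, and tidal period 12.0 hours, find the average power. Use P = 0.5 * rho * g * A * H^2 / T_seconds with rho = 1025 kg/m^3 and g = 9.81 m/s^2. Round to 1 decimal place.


Convert period to seconds: T = 12.0 * 3600 = 43200.0 s
H^2 = 4.3^2 = 18.49
P = 0.5 * rho * g * A * H^2 / T
P = 0.5 * 1025 * 9.81 * 15453 * 18.49 / 43200.0
P = 33252.8 W

33252.8


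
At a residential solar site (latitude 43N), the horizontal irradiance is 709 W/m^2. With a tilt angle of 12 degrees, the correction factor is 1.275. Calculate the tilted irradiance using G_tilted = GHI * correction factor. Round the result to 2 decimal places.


Identify the given values:
  GHI = 709 W/m^2, tilt correction factor = 1.275
Apply the formula G_tilted = GHI * factor:
  G_tilted = 709 * 1.275
  G_tilted = 903.98 W/m^2

903.98


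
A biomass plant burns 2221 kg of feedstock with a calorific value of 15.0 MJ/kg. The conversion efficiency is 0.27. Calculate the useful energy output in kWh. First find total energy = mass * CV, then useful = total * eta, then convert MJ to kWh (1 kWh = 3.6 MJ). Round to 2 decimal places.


Total energy = mass * CV = 2221 * 15.0 = 33315.0 MJ
Useful energy = total * eta = 33315.0 * 0.27 = 8995.05 MJ
Convert to kWh: 8995.05 / 3.6
Useful energy = 2498.63 kWh

2498.63


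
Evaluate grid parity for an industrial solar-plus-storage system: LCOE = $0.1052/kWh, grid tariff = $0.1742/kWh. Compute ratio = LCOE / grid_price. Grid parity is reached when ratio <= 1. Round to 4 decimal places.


Compare LCOE to grid price:
  LCOE = $0.1052/kWh, Grid price = $0.1742/kWh
  Ratio = LCOE / grid_price = 0.1052 / 0.1742 = 0.6039
  Grid parity achieved (ratio <= 1)? yes

0.6039


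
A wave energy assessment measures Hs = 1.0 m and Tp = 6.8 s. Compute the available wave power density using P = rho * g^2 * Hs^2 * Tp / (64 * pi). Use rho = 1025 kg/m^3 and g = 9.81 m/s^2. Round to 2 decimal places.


Apply wave power formula:
  g^2 = 9.81^2 = 96.2361
  Hs^2 = 1.0^2 = 1.0
  Numerator = rho * g^2 * Hs^2 * Tp = 1025 * 96.2361 * 1.0 * 6.8 = 670765.62
  Denominator = 64 * pi = 201.0619
  P = 670765.62 / 201.0619 = 3336.11 W/m

3336.11


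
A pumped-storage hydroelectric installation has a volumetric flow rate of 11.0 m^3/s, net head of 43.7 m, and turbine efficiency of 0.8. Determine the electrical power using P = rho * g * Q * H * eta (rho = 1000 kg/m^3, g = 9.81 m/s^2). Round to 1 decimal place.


Apply the hydropower formula P = rho * g * Q * H * eta
rho * g = 1000 * 9.81 = 9810.0
P = 9810.0 * 11.0 * 43.7 * 0.8
P = 3772533.6 W

3772533.6
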